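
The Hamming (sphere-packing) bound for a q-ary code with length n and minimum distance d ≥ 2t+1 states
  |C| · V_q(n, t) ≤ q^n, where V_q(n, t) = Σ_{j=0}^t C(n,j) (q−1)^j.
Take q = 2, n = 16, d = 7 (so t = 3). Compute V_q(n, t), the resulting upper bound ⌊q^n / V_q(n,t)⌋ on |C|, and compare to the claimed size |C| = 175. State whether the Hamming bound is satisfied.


V_q(n, t) = 697, q^n = 65536, Hamming bound = 94, |C| = 175 > bound (violated).

Step 1: Compute V_q(n, t) = Σ_{j=0}^3 C(n, j) (q−1)^j.
  j = 0: C(16,0)·(1)^0 = 1·1 = 1.
  j = 1: C(16,1)·(1)^1 = 16·1 = 16.
  j = 2: C(16,2)·(1)^2 = 120·1 = 120.
  j = 3: C(16,3)·(1)^3 = 560·1 = 560.
  V_q(n, t) = 1 + 16 + 120 + 560 = 697.
Step 2: q^n = 2^16 = 65536.
Step 3: Hamming bound ⌊q^n / V_q(n,t)⌋ = ⌊65536/697⌋ = 94.
Step 4: Compare |C| = 175 to 94: violated.
The claimed |C| lies above the Hamming bound, so no 2-ary code of length 16 with d ≥ 7 can have 175 codewords.


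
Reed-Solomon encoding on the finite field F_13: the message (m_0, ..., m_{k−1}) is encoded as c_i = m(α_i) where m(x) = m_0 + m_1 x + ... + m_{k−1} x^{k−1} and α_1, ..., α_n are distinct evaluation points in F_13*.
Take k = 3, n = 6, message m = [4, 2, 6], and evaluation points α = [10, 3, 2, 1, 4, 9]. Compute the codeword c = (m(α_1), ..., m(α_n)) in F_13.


c = [0, 12, 6, 12, 4, 1]

Message polynomial: m(x) = 4 + 2·x + 6·x^2 (mod 13).
For each evaluation point α_i, compute m(α_i) mod 13:
  α_1 = 10: Horner steps 6 → 10 → 0, so m(10) = 0.
  α_2 = 3: Horner steps 6 → 7 → 12, so m(3) = 12.
  α_3 = 2: Horner steps 6 → 1 → 6, so m(2) = 6.
  α_4 = 1: Horner steps 6 → 8 → 12, so m(1) = 12.
  α_5 = 4: Horner steps 6 → 0 → 4, so m(4) = 4.
  α_6 = 9: Horner steps 6 → 4 → 1, so m(9) = 1.
Codeword c = [0, 12, 6, 12, 4, 1] ∈ F_13^6.


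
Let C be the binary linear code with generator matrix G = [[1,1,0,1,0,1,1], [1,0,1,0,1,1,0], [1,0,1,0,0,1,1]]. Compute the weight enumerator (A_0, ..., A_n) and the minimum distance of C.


Weight distribution: A_0 = 1, A_2 = 1, A_3 = 1, A_4 = 2, A_5 = 3. Minimum distance d = 2.

Enumerate all 2^3 = 8 messages m ∈ F_2^3.
For each, compute codeword c = mG in F_2^7, then tally its weight.
  m = 000 → c = 0000000, weight = 0.
  m = 100 → c = 1101011, weight = 5.
  m = 010 → c = 1010110, weight = 4.
  m = 110 → c = 0111101, weight = 5.
  m = 001 → c = 1010011, weight = 4.
  m = 101 → c = 0111000, weight = 3.
  m = 011 → c = 0000101, weight = 2.
  m = 111 → c = 1101110, weight = 5.
Tally weights:
  weight 0: 1 codewords.
  weight 2: 1 codewords.
  weight 3: 1 codewords.
  weight 4: 2 codewords.
  weight 5: 3 codewords.
Minimum distance d = smallest w > 0 with A_w > 0 = 2.
Sanity: Σ A_w = 8 = 2^3 = 8 ✓.


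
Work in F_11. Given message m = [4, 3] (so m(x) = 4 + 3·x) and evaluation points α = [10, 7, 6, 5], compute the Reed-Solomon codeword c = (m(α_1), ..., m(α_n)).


c = [1, 3, 0, 8]

Message polynomial: m(x) = 4 + 3·x (mod 11).
For each evaluation point α_i, compute m(α_i) mod 11:
  α_1 = 10: Horner steps 3 → 1, so m(10) = 1.
  α_2 = 7: Horner steps 3 → 3, so m(7) = 3.
  α_3 = 6: Horner steps 3 → 0, so m(6) = 0.
  α_4 = 5: Horner steps 3 → 8, so m(5) = 8.
Codeword c = [1, 3, 0, 8] ∈ F_11^4.


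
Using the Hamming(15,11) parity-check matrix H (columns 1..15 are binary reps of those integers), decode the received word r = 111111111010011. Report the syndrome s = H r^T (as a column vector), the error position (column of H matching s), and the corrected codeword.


s = (1, 0, 1, 1)^T, error position = 11, corrected codeword c = 111111111000011

Compute s = H r^T mod 2 one row at a time:
  s_1 = 1 + 1 + 0 + 1 + 0 + 0 + 1 + 1 = 5 ≡ 1 (mod 2).
  s_2 = 1 + 1 + 1 + 1 + 0 + 0 + 1 + 1 = 6 ≡ 0 (mod 2).
  s_3 = 1 + 1 + 1 + 1 + 0 + 1 + 1 + 1 = 7 ≡ 1 (mod 2).
  s_4 = 1 + 1 + 1 + 1 + 1 + 1 + 0 + 1 = 7 ≡ 1 (mod 2).
s = (1, 0, 1, 1)^T — this equals column 11 of H (binary 1011), so error is at position 11.
Correct: flip bit 11 of r = 111111111010011 to get c = 111111111000011.


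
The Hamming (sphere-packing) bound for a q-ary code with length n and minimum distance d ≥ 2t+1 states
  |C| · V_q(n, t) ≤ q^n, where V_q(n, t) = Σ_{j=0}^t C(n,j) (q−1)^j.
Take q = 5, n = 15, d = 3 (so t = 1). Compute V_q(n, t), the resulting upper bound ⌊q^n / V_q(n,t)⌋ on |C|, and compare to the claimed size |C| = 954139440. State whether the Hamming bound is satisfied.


V_q(n, t) = 61, q^n = 30517578125, Hamming bound = 500288165, |C| = 954139440 > bound (violated).

Step 1: Compute V_q(n, t) = Σ_{j=0}^1 C(n, j) (q−1)^j.
  j = 0: C(15,0)·(4)^0 = 1·1 = 1.
  j = 1: C(15,1)·(4)^1 = 15·4 = 60.
  V_q(n, t) = 1 + 60 = 61.
Step 2: q^n = 5^15 = 30517578125.
Step 3: Hamming bound ⌊q^n / V_q(n,t)⌋ = ⌊30517578125/61⌋ = 500288165.
Step 4: Compare |C| = 954139440 to 500288165: violated.
The claimed |C| lies above the Hamming bound, so no 5-ary code of length 15 with d ≥ 3 can have 954139440 codewords.


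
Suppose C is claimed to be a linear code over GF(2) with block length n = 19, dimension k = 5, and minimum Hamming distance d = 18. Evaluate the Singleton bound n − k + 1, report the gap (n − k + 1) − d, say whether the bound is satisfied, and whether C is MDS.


Singleton RHS = n − k + 1 = 15, slack = -3, bound violated (no such code; not MDS).

Singleton bound: d ≤ n − k + 1.
Here n = 19, k = 5, so n − k + 1 = 15.
Given d = 18, check d ≤ 15: NO.
Slack = (n − k + 1) − d = -3.
The slack is negative: d = 18 exceeds n − k + 1 = 15 by 3, so the Singleton bound is violated and no linear [19, 5, 18]_2 code can exist. In particular it is not MDS (MDS requires d = n − k + 1 exactly).
Description: the claimed parameters are [19, 5, 18]_2; such a code would be impossible (violates the Singleton bound).


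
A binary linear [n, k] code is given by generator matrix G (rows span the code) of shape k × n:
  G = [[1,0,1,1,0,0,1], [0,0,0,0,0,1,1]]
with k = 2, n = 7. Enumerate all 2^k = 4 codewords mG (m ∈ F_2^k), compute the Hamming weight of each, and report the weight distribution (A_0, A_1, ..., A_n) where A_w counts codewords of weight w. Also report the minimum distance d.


Weight distribution: A_0 = 1, A_2 = 1, A_4 = 2. Minimum distance d = 2.

Enumerate all 2^2 = 4 messages m ∈ F_2^2.
For each, compute codeword c = mG in F_2^7, then tally its weight.
  m = 00 → c = 0000000, weight = 0.
  m = 10 → c = 1011001, weight = 4.
  m = 01 → c = 0000011, weight = 2.
  m = 11 → c = 1011010, weight = 4.
Tally weights:
  weight 0: 1 codewords.
  weight 2: 1 codewords.
  weight 4: 2 codewords.
Minimum distance d = smallest w > 0 with A_w > 0 = 2.
Sanity: Σ A_w = 4 = 2^2 = 4 ✓.


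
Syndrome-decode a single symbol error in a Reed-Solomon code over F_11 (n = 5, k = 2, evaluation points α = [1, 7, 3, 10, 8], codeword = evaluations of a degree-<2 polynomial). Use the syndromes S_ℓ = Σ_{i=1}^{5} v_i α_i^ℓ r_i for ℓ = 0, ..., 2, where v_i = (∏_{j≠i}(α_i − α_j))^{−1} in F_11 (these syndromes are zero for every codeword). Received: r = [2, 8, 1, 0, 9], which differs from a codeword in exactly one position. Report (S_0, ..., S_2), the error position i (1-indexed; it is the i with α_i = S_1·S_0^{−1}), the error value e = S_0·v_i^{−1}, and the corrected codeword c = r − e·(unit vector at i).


S = (5, 4, 1), error at position 3, error magnitude e = 8, c = [2, 8, 4, 0, 9].

Step 1: column multipliers v_i = (∏_{j≠i}(α_i − α_j))^{−1} mod 11.
  i = 1 (α = 1): (1−7)(1−3)(1−10)(1−8) = (−6)·(−2)·(−9)·(−7) = 756 ≡ 8, so v_1 = 8^{−1} = 7 (mod 11).
  i = 2 (α = 7): (7−1)(7−3)(7−10)(7−8) = 6·4·(−3)·(−1) = 72 ≡ 6, so v_2 = 6^{−1} = 2 (mod 11).
  i = 3 (α = 3): (3−1)(3−7)(3−10)(3−8) = 2·(−4)·(−7)·(−5) = −280 ≡ 6, so v_3 = 6^{−1} = 2 (mod 11).
  i = 4 (α = 10): (10−1)(10−7)(10−3)(10−8) = 9·3·7·2 = 378 ≡ 4, so v_4 = 4^{−1} = 3 (mod 11).
  i = 5 (α = 8): (8−1)(8−7)(8−3)(8−10) = 7·1·5·(−2) = −70 ≡ 7, so v_5 = 7^{−1} = 8 (mod 11).
  v = [7, 2, 2, 3, 8].
Step 2: syndromes of r = [2, 8, 1, 0, 9] (all sums mod 11).
  S_0 = Σ v_i r_i = 7·2 + 2·8 + 2·1 + 3·0 + 8·9 = 104 ≡ 5.
  S_1 = Σ v_i α_i r_i = 7·1·2 + 2·7·8 + 2·3·1 + 3·10·0 + 8·8·9 = 708 ≡ 4.
  α_i^2 mod 11 = [1, 5, 9, 1, 9].
  S_2 = Σ v_i α_i^2 r_i = 7·1·2 + 2·5·8 + 2·9·1 + 3·1·0 + 8·9·9 = 760 ≡ 1.
  S = (5, 4, 1) ≠ 0, so r is not a codeword (an error is present).
Step 3: locate the error. For a single error e at position i, S_ℓ = v_i·e·α_i^ℓ, so α_err = S_1/S_0.
  S_0^{−1} = 5^{−1} = 9 (mod 11), so α_err = 4·9 = 36 ≡ 3 = α_3. Error position i = 3.
  Consistency check: S_2/S_1 = 1·3 = 3 ≡ 3 = α_err ✓ (single-error assumption holds).
Step 4: error magnitude e = S_0/v_3 = S_0·∏_{j≠3}(α_3 − α_j) = 5·6 = 30 ≡ 8 (mod 11).
Step 5: correct position 3: c_3 = r_3 − e = 1 − 8 ≡ 4 (mod 11). Hence c = [2, 8, 4, 0, 9].
  Check: interpolating c through the α_i gives m(x) = 1 + 1·x (degree < 2) with m(α_i) = c_i for every i, so c is indeed a codeword.


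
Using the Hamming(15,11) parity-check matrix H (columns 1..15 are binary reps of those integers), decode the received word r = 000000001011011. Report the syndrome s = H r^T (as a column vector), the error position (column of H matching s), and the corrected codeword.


s = (1, 1, 1, 1)^T, error position = 15, corrected codeword c = 000000001011010

Compute s = H r^T mod 2 one row at a time:
  s_1 = 0 + 1 + 0 + 1 + 1 + 0 + 1 + 1 = 5 ≡ 1 (mod 2).
  s_2 = 0 + 0 + 0 + 0 + 1 + 0 + 1 + 1 = 3 ≡ 1 (mod 2).
  s_3 = 0 + 0 + 0 + 0 + 0 + 1 + 1 + 1 = 3 ≡ 1 (mod 2).
  s_4 = 0 + 0 + 0 + 0 + 1 + 1 + 0 + 1 = 3 ≡ 1 (mod 2).
s = (1, 1, 1, 1)^T — this equals column 15 of H (binary 1111), so error is at position 15.
Correct: flip bit 15 of r = 000000001011011 to get c = 000000001011010.


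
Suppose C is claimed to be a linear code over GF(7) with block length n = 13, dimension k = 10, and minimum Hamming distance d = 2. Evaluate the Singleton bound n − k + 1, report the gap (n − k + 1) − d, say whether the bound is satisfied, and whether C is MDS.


Singleton RHS = n − k + 1 = 4, slack = 2, bound satisfied, not MDS.

Singleton bound: d ≤ n − k + 1.
Here n = 13, k = 10, so n − k + 1 = 4.
Given d = 2, check d ≤ 4: YES.
Slack = (n − k + 1) − d = 2.
The code is NOT MDS (slack = 2 > 0).
Description: the claimed parameters are [13, 10, 2]_7; such a code would be non-MDS.


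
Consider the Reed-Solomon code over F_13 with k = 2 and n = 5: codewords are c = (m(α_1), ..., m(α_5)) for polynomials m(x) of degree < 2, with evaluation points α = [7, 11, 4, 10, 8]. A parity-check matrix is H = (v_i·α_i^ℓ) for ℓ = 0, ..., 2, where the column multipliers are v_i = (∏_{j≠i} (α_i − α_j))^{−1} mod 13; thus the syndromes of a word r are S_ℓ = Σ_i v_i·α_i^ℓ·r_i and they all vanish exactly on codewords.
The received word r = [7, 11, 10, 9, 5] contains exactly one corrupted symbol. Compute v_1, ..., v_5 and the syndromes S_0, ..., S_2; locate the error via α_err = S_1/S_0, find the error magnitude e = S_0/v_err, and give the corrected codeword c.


S = (10, 5, 9), error at position 1, error magnitude e = 4, c = [3, 11, 10, 9, 5].

Step 1: column multipliers v_i = (∏_{j≠i}(α_i − α_j))^{−1} mod 13.
  i = 1 (α = 7): (7−11)(7−4)(7−10)(7−8) = (−4)·3·(−3)·(−1) = −36 ≡ 3, so v_1 = 3^{−1} = 9 (mod 13).
  i = 2 (α = 11): (11−7)(11−4)(11−10)(11−8) = 4·7·1·3 = 84 ≡ 6, so v_2 = 6^{−1} = 11 (mod 13).
  i = 3 (α = 4): (4−7)(4−11)(4−10)(4−8) = (−3)·(−7)·(−6)·(−4) = 504 ≡ 10, so v_3 = 10^{−1} = 4 (mod 13).
  i = 4 (α = 10): (10−7)(10−11)(10−4)(10−8) = 3·(−1)·6·2 = −36 ≡ 3, so v_4 = 3^{−1} = 9 (mod 13).
  i = 5 (α = 8): (8−7)(8−11)(8−4)(8−10) = 1·(−3)·4·(−2) = 24 ≡ 11, so v_5 = 11^{−1} = 6 (mod 13).
  v = [9, 11, 4, 9, 6].
Step 2: syndromes of r = [7, 11, 10, 9, 5] (all sums mod 13).
  S_0 = Σ v_i r_i = 9·7 + 11·11 + 4·10 + 9·9 + 6·5 = 335 ≡ 10.
  S_1 = Σ v_i α_i r_i = 9·7·7 + 11·11·11 + 4·4·10 + 9·10·9 + 6·8·5 = 2982 ≡ 5.
  α_i^2 mod 13 = [10, 4, 3, 9, 12].
  S_2 = Σ v_i α_i^2 r_i = 9·10·7 + 11·4·11 + 4·3·10 + 9·9·9 + 6·12·5 = 2323 ≡ 9.
  S = (10, 5, 9) ≠ 0, so r is not a codeword (an error is present).
Step 3: locate the error. For a single error e at position i, S_ℓ = v_i·e·α_i^ℓ, so α_err = S_1/S_0.
  S_0^{−1} = 10^{−1} = 4 (mod 13), so α_err = 5·4 = 20 ≡ 7 = α_1. Error position i = 1.
  Consistency check: S_2/S_1 = 9·8 = 72 ≡ 7 = α_err ✓ (single-error assumption holds).
Step 4: error magnitude e = S_0/v_1 = S_0·∏_{j≠1}(α_1 − α_j) = 10·3 = 30 ≡ 4 (mod 13).
Step 5: correct position 1: c_1 = r_1 − e = 7 − 4 ≡ 3 (mod 13). Hence c = [3, 11, 10, 9, 5].
  Check: interpolating c through the α_i gives m(x) = 2 + 2·x (degree < 2) with m(α_i) = c_i for every i, so c is indeed a codeword.


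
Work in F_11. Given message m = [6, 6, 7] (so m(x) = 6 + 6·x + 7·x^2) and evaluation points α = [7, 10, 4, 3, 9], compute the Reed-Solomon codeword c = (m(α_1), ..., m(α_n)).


c = [6, 7, 10, 10, 0]

Message polynomial: m(x) = 6 + 6·x + 7·x^2 (mod 11).
For each evaluation point α_i, compute m(α_i) mod 11:
  α_1 = 7: Horner steps 7 → 0 → 6, so m(7) = 6.
  α_2 = 10: Horner steps 7 → 10 → 7, so m(10) = 7.
  α_3 = 4: Horner steps 7 → 1 → 10, so m(4) = 10.
  α_4 = 3: Horner steps 7 → 5 → 10, so m(3) = 10.
  α_5 = 9: Horner steps 7 → 3 → 0, so m(9) = 0.
Codeword c = [6, 7, 10, 10, 0] ∈ F_11^5.


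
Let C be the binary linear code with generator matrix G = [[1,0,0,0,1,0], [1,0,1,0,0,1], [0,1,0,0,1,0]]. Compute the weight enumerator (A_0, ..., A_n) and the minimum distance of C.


Weight distribution: A_0 = 1, A_2 = 3, A_3 = 3, A_5 = 1. Minimum distance d = 2.

Enumerate all 2^3 = 8 messages m ∈ F_2^3.
For each, compute codeword c = mG in F_2^6, then tally its weight.
  m = 000 → c = 000000, weight = 0.
  m = 100 → c = 100010, weight = 2.
  m = 010 → c = 101001, weight = 3.
  m = 110 → c = 001011, weight = 3.
  m = 001 → c = 010010, weight = 2.
  m = 101 → c = 110000, weight = 2.
  m = 011 → c = 111011, weight = 5.
  m = 111 → c = 011001, weight = 3.
Tally weights:
  weight 0: 1 codewords.
  weight 2: 3 codewords.
  weight 3: 3 codewords.
  weight 5: 1 codewords.
Minimum distance d = smallest w > 0 with A_w > 0 = 2.
Sanity: Σ A_w = 8 = 2^3 = 8 ✓.


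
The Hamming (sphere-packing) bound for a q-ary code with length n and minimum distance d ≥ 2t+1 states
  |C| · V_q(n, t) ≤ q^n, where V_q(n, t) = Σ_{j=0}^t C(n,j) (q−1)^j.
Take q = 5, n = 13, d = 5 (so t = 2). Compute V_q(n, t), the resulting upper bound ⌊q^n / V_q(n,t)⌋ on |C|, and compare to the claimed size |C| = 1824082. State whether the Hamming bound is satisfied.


V_q(n, t) = 1301, q^n = 1220703125, Hamming bound = 938280, |C| = 1824082 > bound (violated).

Step 1: Compute V_q(n, t) = Σ_{j=0}^2 C(n, j) (q−1)^j.
  j = 0: C(13,0)·(4)^0 = 1·1 = 1.
  j = 1: C(13,1)·(4)^1 = 13·4 = 52.
  j = 2: C(13,2)·(4)^2 = 78·16 = 1248.
  V_q(n, t) = 1 + 52 + 1248 = 1301.
Step 2: q^n = 5^13 = 1220703125.
Step 3: Hamming bound ⌊q^n / V_q(n,t)⌋ = ⌊1220703125/1301⌋ = 938280.
Step 4: Compare |C| = 1824082 to 938280: violated.
The claimed |C| lies above the Hamming bound, so no 5-ary code of length 13 with d ≥ 5 can have 1824082 codewords.


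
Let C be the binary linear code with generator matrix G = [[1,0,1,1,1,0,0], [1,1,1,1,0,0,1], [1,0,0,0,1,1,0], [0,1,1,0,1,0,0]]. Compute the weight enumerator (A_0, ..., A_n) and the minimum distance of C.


Weight distribution: A_0 = 1, A_2 = 1, A_3 = 6, A_4 = 5, A_5 = 2, A_6 = 1. Minimum distance d = 2.

Enumerate all 2^4 = 16 messages m ∈ F_2^4.
For each, compute codeword c = mG in F_2^7, then tally its weight.
  m = 0000 → c = 0000000, weight = 0.
  m = 1000 → c = 1011100, weight = 4.
  m = 0100 → c = 1111001, weight = 5.
  m = 1100 → c = 0100101, weight = 3.
  m = 0010 → c = 1000110, weight = 3.
  m = 1010 → c = 0011010, weight = 3.
  m = 0110 → c = 0111111, weight = 6.
  m = 1110 → c = 1100011, weight = 4.
  m = 0001 → c = 0110100, weight = 3.
  m = 1001 → c = 1101000, weight = 3.
  m = 0101 → c = 1001101, weight = 4.
  m = 1101 → c = 0010001, weight = 2.
  m = 0011 → c = 1110010, weight = 4.
  m = 1011 → c = 0101110, weight = 4.
  m = 0111 → c = 0001011, weight = 3.
  m = 1111 → c = 1010111, weight = 5.
Tally weights:
  weight 0: 1 codewords.
  weight 2: 1 codewords.
  weight 3: 6 codewords.
  weight 4: 5 codewords.
  weight 5: 2 codewords.
  weight 6: 1 codewords.
Minimum distance d = smallest w > 0 with A_w > 0 = 2.
Sanity: Σ A_w = 16 = 2^4 = 16 ✓.


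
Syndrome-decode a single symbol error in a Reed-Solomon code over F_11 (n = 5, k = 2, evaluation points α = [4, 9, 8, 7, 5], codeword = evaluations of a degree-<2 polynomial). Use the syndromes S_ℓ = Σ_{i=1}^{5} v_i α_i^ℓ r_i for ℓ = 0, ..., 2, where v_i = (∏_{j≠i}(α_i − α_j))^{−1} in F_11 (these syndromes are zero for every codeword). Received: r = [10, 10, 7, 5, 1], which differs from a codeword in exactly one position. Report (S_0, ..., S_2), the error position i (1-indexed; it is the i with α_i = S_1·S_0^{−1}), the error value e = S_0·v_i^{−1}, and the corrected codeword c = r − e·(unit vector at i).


S = (8, 6, 10), error at position 2, error magnitude e = 1, c = [10, 9, 7, 5, 1].

Step 1: column multipliers v_i = (∏_{j≠i}(α_i − α_j))^{−1} mod 11.
  i = 1 (α = 4): (4−9)(4−8)(4−7)(4−5) = (−5)·(−4)·(−3)·(−1) = 60 ≡ 5, so v_1 = 5^{−1} = 9 (mod 11).
  i = 2 (α = 9): (9−4)(9−8)(9−7)(9−5) = 5·1·2·4 = 40 ≡ 7, so v_2 = 7^{−1} = 8 (mod 11).
  i = 3 (α = 8): (8−4)(8−9)(8−7)(8−5) = 4·(−1)·1·3 = −12 ≡ 10, so v_3 = 10^{−1} = 10 (mod 11).
  i = 4 (α = 7): (7−4)(7−9)(7−8)(7−5) = 3·(−2)·(−1)·2 = 12 ≡ 1, so v_4 = 1^{−1} = 1 (mod 11).
  i = 5 (α = 5): (5−4)(5−9)(5−8)(5−7) = 1·(−4)·(−3)·(−2) = −24 ≡ 9, so v_5 = 9^{−1} = 5 (mod 11).
  v = [9, 8, 10, 1, 5].
Step 2: syndromes of r = [10, 10, 7, 5, 1] (all sums mod 11).
  S_0 = Σ v_i r_i = 9·10 + 8·10 + 10·7 + 1·5 + 5·1 = 250 ≡ 8.
  S_1 = Σ v_i α_i r_i = 9·4·10 + 8·9·10 + 10·8·7 + 1·7·5 + 5·5·1 = 1700 ≡ 6.
  α_i^2 mod 11 = [5, 4, 9, 5, 3].
  S_2 = Σ v_i α_i^2 r_i = 9·5·10 + 8·4·10 + 10·9·7 + 1·5·5 + 5·3·1 = 1440 ≡ 10.
  S = (8, 6, 10) ≠ 0, so r is not a codeword (an error is present).
Step 3: locate the error. For a single error e at position i, S_ℓ = v_i·e·α_i^ℓ, so α_err = S_1/S_0.
  S_0^{−1} = 8^{−1} = 7 (mod 11), so α_err = 6·7 = 42 ≡ 9 = α_2. Error position i = 2.
  Consistency check: S_2/S_1 = 10·2 = 20 ≡ 9 = α_err ✓ (single-error assumption holds).
Step 4: error magnitude e = S_0/v_2 = S_0·∏_{j≠2}(α_2 − α_j) = 8·7 = 56 ≡ 1 (mod 11).
Step 5: correct position 2: c_2 = r_2 − e = 10 − 1 ≡ 9 (mod 11). Hence c = [10, 9, 7, 5, 1].
  Check: interpolating c through the α_i gives m(x) = 2 + 2·x (degree < 2) with m(α_i) = c_i for every i, so c is indeed a codeword.


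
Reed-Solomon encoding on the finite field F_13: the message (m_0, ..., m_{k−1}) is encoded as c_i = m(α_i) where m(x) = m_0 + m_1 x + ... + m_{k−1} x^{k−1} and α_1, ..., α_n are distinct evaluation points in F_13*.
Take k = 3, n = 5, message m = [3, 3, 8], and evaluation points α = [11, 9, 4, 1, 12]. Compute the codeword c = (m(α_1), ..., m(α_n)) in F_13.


c = [3, 2, 0, 1, 8]

Message polynomial: m(x) = 3 + 3·x + 8·x^2 (mod 13).
For each evaluation point α_i, compute m(α_i) mod 13:
  α_1 = 11: Horner steps 8 → 0 → 3, so m(11) = 3.
  α_2 = 9: Horner steps 8 → 10 → 2, so m(9) = 2.
  α_3 = 4: Horner steps 8 → 9 → 0, so m(4) = 0.
  α_4 = 1: Horner steps 8 → 11 → 1, so m(1) = 1.
  α_5 = 12: Horner steps 8 → 8 → 8, so m(12) = 8.
Codeword c = [3, 2, 0, 1, 8] ∈ F_13^5.


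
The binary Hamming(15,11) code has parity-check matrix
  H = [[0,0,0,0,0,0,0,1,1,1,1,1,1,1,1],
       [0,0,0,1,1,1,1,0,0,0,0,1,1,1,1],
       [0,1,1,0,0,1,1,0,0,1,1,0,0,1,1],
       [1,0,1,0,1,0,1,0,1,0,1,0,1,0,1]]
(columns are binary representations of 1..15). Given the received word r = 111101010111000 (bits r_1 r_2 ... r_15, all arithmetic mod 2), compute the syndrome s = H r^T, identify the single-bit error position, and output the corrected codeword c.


s = (0, 1, 1, 1)^T, error position = 7, corrected codeword c = 111101110111000

Compute s = H r^T mod 2 one row at a time:
  s_1 = 1 + 0 + 1 + 1 + 1 + 0 + 0 + 0 = 4 ≡ 0 (mod 2).
  s_2 = 1 + 0 + 1 + 0 + 1 + 0 + 0 + 0 = 3 ≡ 1 (mod 2).
  s_3 = 1 + 1 + 1 + 0 + 1 + 1 + 0 + 0 = 5 ≡ 1 (mod 2).
  s_4 = 1 + 1 + 0 + 0 + 0 + 1 + 0 + 0 = 3 ≡ 1 (mod 2).
s = (0, 1, 1, 1)^T — this equals column 7 of H (binary 0111), so error is at position 7.
Correct: flip bit 7 of r = 111101010111000 to get c = 111101110111000.


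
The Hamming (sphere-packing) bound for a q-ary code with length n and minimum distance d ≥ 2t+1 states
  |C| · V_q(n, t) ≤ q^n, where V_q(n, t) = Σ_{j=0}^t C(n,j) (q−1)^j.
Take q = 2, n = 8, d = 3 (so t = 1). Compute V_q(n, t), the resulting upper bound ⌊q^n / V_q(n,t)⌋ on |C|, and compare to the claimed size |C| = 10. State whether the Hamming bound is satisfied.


V_q(n, t) = 9, q^n = 256, Hamming bound = 28, |C| = 10 ≤ bound (satisfied).

Step 1: Compute V_q(n, t) = Σ_{j=0}^1 C(n, j) (q−1)^j.
  j = 0: C(8,0)·(1)^0 = 1·1 = 1.
  j = 1: C(8,1)·(1)^1 = 8·1 = 8.
  V_q(n, t) = 1 + 8 = 9.
Step 2: q^n = 2^8 = 256.
Step 3: Hamming bound ⌊q^n / V_q(n,t)⌋ = ⌊256/9⌋ = 28.
Step 4: Compare |C| = 10 to 28: satisfied.
The claimed |C| lies below the Hamming bound.


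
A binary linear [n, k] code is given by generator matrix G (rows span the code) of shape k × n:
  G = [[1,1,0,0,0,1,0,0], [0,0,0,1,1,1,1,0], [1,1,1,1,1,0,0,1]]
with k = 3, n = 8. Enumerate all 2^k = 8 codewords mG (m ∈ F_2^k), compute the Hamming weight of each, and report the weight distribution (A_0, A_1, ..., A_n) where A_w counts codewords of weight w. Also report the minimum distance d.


Weight distribution: A_0 = 1, A_3 = 2, A_4 = 1, A_5 = 2, A_6 = 2. Minimum distance d = 3.

Enumerate all 2^3 = 8 messages m ∈ F_2^3.
For each, compute codeword c = mG in F_2^8, then tally its weight.
  m = 000 → c = 00000000, weight = 0.
  m = 100 → c = 11000100, weight = 3.
  m = 010 → c = 00011110, weight = 4.
  m = 110 → c = 11011010, weight = 5.
  m = 001 → c = 11111001, weight = 6.
  m = 101 → c = 00111101, weight = 5.
  m = 011 → c = 11100111, weight = 6.
  m = 111 → c = 00100011, weight = 3.
Tally weights:
  weight 0: 1 codewords.
  weight 3: 2 codewords.
  weight 4: 1 codewords.
  weight 5: 2 codewords.
  weight 6: 2 codewords.
Minimum distance d = smallest w > 0 with A_w > 0 = 3.
Sanity: Σ A_w = 8 = 2^3 = 8 ✓.


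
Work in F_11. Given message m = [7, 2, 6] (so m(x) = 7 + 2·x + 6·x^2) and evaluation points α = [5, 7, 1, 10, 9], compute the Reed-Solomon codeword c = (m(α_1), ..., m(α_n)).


c = [2, 7, 4, 0, 5]

Message polynomial: m(x) = 7 + 2·x + 6·x^2 (mod 11).
For each evaluation point α_i, compute m(α_i) mod 11:
  α_1 = 5: Horner steps 6 → 10 → 2, so m(5) = 2.
  α_2 = 7: Horner steps 6 → 0 → 7, so m(7) = 7.
  α_3 = 1: Horner steps 6 → 8 → 4, so m(1) = 4.
  α_4 = 10: Horner steps 6 → 7 → 0, so m(10) = 0.
  α_5 = 9: Horner steps 6 → 1 → 5, so m(9) = 5.
Codeword c = [2, 7, 4, 0, 5] ∈ F_11^5.


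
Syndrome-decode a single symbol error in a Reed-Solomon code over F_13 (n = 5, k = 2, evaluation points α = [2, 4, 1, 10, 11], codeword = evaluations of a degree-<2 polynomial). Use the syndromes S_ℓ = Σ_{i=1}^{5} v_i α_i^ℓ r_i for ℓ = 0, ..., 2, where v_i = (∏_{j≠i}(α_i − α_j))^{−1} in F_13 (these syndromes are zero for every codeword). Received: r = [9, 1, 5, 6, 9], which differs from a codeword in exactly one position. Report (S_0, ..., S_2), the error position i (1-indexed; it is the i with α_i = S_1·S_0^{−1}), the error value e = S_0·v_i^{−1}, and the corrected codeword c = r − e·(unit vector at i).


S = (12, 11, 9), error at position 1, error magnitude e = 1, c = [8, 1, 5, 6, 9].

Step 1: column multipliers v_i = (∏_{j≠i}(α_i − α_j))^{−1} mod 13.
  i = 1 (α = 2): (2−4)(2−1)(2−10)(2−11) = (−2)·1·(−8)·(−9) = −144 ≡ 12, so v_1 = 12^{−1} = 12 (mod 13).
  i = 2 (α = 4): (4−2)(4−1)(4−10)(4−11) = 2·3·(−6)·(−7) = 252 ≡ 5, so v_2 = 5^{−1} = 8 (mod 13).
  i = 3 (α = 1): (1−2)(1−4)(1−10)(1−11) = (−1)·(−3)·(−9)·(−10) = 270 ≡ 10, so v_3 = 10^{−1} = 4 (mod 13).
  i = 4 (α = 10): (10−2)(10−4)(10−1)(10−11) = 8·6·9·(−1) = −432 ≡ 10, so v_4 = 10^{−1} = 4 (mod 13).
  i = 5 (α = 11): (11−2)(11−4)(11−1)(11−10) = 9·7·10·1 = 630 ≡ 6, so v_5 = 6^{−1} = 11 (mod 13).
  v = [12, 8, 4, 4, 11].
Step 2: syndromes of r = [9, 1, 5, 6, 9] (all sums mod 13).
  S_0 = Σ v_i r_i = 12·9 + 8·1 + 4·5 + 4·6 + 11·9 = 259 ≡ 12.
  S_1 = Σ v_i α_i r_i = 12·2·9 + 8·4·1 + 4·1·5 + 4·10·6 + 11·11·9 = 1597 ≡ 11.
  α_i^2 mod 13 = [4, 3, 1, 9, 4].
  S_2 = Σ v_i α_i^2 r_i = 12·4·9 + 8·3·1 + 4·1·5 + 4·9·6 + 11·4·9 = 1088 ≡ 9.
  S = (12, 11, 9) ≠ 0, so r is not a codeword (an error is present).
Step 3: locate the error. For a single error e at position i, S_ℓ = v_i·e·α_i^ℓ, so α_err = S_1/S_0.
  S_0^{−1} = 12^{−1} = 12 (mod 13), so α_err = 11·12 = 132 ≡ 2 = α_1. Error position i = 1.
  Consistency check: S_2/S_1 = 9·6 = 54 ≡ 2 = α_err ✓ (single-error assumption holds).
Step 4: error magnitude e = S_0/v_1 = S_0·∏_{j≠1}(α_1 − α_j) = 12·12 = 144 ≡ 1 (mod 13).
Step 5: correct position 1: c_1 = r_1 − e = 9 − 1 ≡ 8 (mod 13). Hence c = [8, 1, 5, 6, 9].
  Check: interpolating c through the α_i gives m(x) = 2 + 3·x (degree < 2) with m(α_i) = c_i for every i, so c is indeed a codeword.


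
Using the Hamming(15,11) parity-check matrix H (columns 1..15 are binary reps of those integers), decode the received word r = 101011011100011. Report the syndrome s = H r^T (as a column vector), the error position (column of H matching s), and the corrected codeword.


s = (1, 0, 1, 1)^T, error position = 11, corrected codeword c = 101011011110011

Compute s = H r^T mod 2 one row at a time:
  s_1 = 1 + 1 + 1 + 0 + 0 + 0 + 1 + 1 = 5 ≡ 1 (mod 2).
  s_2 = 0 + 1 + 1 + 0 + 0 + 0 + 1 + 1 = 4 ≡ 0 (mod 2).
  s_3 = 0 + 1 + 1 + 0 + 1 + 0 + 1 + 1 = 5 ≡ 1 (mod 2).
  s_4 = 1 + 1 + 1 + 0 + 1 + 0 + 0 + 1 = 5 ≡ 1 (mod 2).
s = (1, 0, 1, 1)^T — this equals column 11 of H (binary 1011), so error is at position 11.
Correct: flip bit 11 of r = 101011011100011 to get c = 101011011110011.


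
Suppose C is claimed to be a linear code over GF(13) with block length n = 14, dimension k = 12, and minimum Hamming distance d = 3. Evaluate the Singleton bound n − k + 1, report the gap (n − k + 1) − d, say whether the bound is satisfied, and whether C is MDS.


Singleton RHS = n − k + 1 = 3, slack = 0, bound satisfied, MDS.

Singleton bound: d ≤ n − k + 1.
Here n = 14, k = 12, so n − k + 1 = 3.
Given d = 3, check d ≤ 3: YES.
Slack = (n − k + 1) − d = 0.
The code is MDS (slack = 0).
Description: the claimed parameters are [14, 12, 3]_13; such a code would be MDS (meets Singleton bound).


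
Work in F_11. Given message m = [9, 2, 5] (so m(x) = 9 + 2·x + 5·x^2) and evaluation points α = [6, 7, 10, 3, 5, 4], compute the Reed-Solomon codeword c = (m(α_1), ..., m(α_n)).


c = [3, 4, 1, 5, 1, 9]

Message polynomial: m(x) = 9 + 2·x + 5·x^2 (mod 11).
For each evaluation point α_i, compute m(α_i) mod 11:
  α_1 = 6: Horner steps 5 → 10 → 3, so m(6) = 3.
  α_2 = 7: Horner steps 5 → 4 → 4, so m(7) = 4.
  α_3 = 10: Horner steps 5 → 8 → 1, so m(10) = 1.
  α_4 = 3: Horner steps 5 → 6 → 5, so m(3) = 5.
  α_5 = 5: Horner steps 5 → 5 → 1, so m(5) = 1.
  α_6 = 4: Horner steps 5 → 0 → 9, so m(4) = 9.
Codeword c = [3, 4, 1, 5, 1, 9] ∈ F_11^6.


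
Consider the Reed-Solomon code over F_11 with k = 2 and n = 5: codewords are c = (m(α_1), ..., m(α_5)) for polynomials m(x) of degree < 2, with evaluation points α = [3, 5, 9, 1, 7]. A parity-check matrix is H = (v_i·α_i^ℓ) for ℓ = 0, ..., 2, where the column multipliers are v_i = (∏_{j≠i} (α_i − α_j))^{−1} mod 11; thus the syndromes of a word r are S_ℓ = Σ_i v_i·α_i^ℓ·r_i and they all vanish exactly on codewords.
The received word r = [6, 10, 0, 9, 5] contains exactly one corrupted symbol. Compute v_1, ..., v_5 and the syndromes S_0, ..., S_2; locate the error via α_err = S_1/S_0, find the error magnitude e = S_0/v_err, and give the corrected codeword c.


S = (8, 2, 6), error at position 1, error magnitude e = 2, c = [4, 10, 0, 9, 5].

Step 1: column multipliers v_i = (∏_{j≠i}(α_i − α_j))^{−1} mod 11.
  i = 1 (α = 3): (3−5)(3−9)(3−1)(3−7) = (−2)·(−6)·2·(−4) = −96 ≡ 3, so v_1 = 3^{−1} = 4 (mod 11).
  i = 2 (α = 5): (5−3)(5−9)(5−1)(5−7) = 2·(−4)·4·(−2) = 64 ≡ 9, so v_2 = 9^{−1} = 5 (mod 11).
  i = 3 (α = 9): (9−3)(9−5)(9−1)(9−7) = 6·4·8·2 = 384 ≡ 10, so v_3 = 10^{−1} = 10 (mod 11).
  i = 4 (α = 1): (1−3)(1−5)(1−9)(1−7) = (−2)·(−4)·(−8)·(−6) = 384 ≡ 10, so v_4 = 10^{−1} = 10 (mod 11).
  i = 5 (α = 7): (7−3)(7−5)(7−9)(7−1) = 4·2·(−2)·6 = −96 ≡ 3, so v_5 = 3^{−1} = 4 (mod 11).
  v = [4, 5, 10, 10, 4].
Step 2: syndromes of r = [6, 10, 0, 9, 5] (all sums mod 11).
  S_0 = Σ v_i r_i = 4·6 + 5·10 + 10·0 + 10·9 + 4·5 = 184 ≡ 8.
  S_1 = Σ v_i α_i r_i = 4·3·6 + 5·5·10 + 10·9·0 + 10·1·9 + 4·7·5 = 552 ≡ 2.
  α_i^2 mod 11 = [9, 3, 4, 1, 5].
  S_2 = Σ v_i α_i^2 r_i = 4·9·6 + 5·3·10 + 10·4·0 + 10·1·9 + 4·5·5 = 556 ≡ 6.
  S = (8, 2, 6) ≠ 0, so r is not a codeword (an error is present).
Step 3: locate the error. For a single error e at position i, S_ℓ = v_i·e·α_i^ℓ, so α_err = S_1/S_0.
  S_0^{−1} = 8^{−1} = 7 (mod 11), so α_err = 2·7 = 14 ≡ 3 = α_1. Error position i = 1.
  Consistency check: S_2/S_1 = 6·6 = 36 ≡ 3 = α_err ✓ (single-error assumption holds).
Step 4: error magnitude e = S_0/v_1 = S_0·∏_{j≠1}(α_1 − α_j) = 8·3 = 24 ≡ 2 (mod 11).
Step 5: correct position 1: c_1 = r_1 − e = 6 − 2 ≡ 4 (mod 11). Hence c = [4, 10, 0, 9, 5].
  Check: interpolating c through the α_i gives m(x) = 6 + 3·x (degree < 2) with m(α_i) = c_i for every i, so c is indeed a codeword.


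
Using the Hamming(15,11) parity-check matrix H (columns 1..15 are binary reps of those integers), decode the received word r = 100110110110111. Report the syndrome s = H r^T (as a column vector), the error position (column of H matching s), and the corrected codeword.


s = (0, 0, 1, 0)^T, error position = 2, corrected codeword c = 110110110110111

Compute s = H r^T mod 2 one row at a time:
  s_1 = 1 + 0 + 1 + 1 + 0 + 1 + 1 + 1 = 6 ≡ 0 (mod 2).
  s_2 = 1 + 1 + 0 + 1 + 0 + 1 + 1 + 1 = 6 ≡ 0 (mod 2).
  s_3 = 0 + 0 + 0 + 1 + 1 + 1 + 1 + 1 = 5 ≡ 1 (mod 2).
  s_4 = 1 + 0 + 1 + 1 + 0 + 1 + 1 + 1 = 6 ≡ 0 (mod 2).
s = (0, 0, 1, 0)^T — this equals column 2 of H (binary 0010), so error is at position 2.
Correct: flip bit 2 of r = 100110110110111 to get c = 110110110110111.


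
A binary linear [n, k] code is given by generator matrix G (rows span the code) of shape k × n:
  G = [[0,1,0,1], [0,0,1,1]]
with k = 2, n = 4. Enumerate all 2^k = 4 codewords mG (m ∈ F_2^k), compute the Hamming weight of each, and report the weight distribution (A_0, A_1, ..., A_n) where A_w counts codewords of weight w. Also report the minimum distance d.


Weight distribution: A_0 = 1, A_2 = 3. Minimum distance d = 2.

Enumerate all 2^2 = 4 messages m ∈ F_2^2.
For each, compute codeword c = mG in F_2^4, then tally its weight.
  m = 00 → c = 0000, weight = 0.
  m = 10 → c = 0101, weight = 2.
  m = 01 → c = 0011, weight = 2.
  m = 11 → c = 0110, weight = 2.
Tally weights:
  weight 0: 1 codewords.
  weight 2: 3 codewords.
Minimum distance d = smallest w > 0 with A_w > 0 = 2.
Sanity: Σ A_w = 4 = 2^2 = 4 ✓.


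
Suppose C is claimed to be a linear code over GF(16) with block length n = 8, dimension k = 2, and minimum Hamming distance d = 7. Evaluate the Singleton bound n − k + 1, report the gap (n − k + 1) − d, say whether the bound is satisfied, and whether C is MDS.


Singleton RHS = n − k + 1 = 7, slack = 0, bound satisfied, MDS.

Singleton bound: d ≤ n − k + 1.
Here n = 8, k = 2, so n − k + 1 = 7.
Given d = 7, check d ≤ 7: YES.
Slack = (n − k + 1) − d = 0.
The code is MDS (slack = 0).
Description: the claimed parameters are [8, 2, 7]_16; such a code would be MDS (meets Singleton bound).


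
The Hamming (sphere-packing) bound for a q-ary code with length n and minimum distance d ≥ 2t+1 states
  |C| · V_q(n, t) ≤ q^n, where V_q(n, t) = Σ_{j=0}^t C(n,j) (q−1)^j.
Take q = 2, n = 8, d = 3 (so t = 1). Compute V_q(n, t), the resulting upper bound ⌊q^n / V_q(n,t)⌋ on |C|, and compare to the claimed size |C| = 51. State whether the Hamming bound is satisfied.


V_q(n, t) = 9, q^n = 256, Hamming bound = 28, |C| = 51 > bound (violated).

Step 1: Compute V_q(n, t) = Σ_{j=0}^1 C(n, j) (q−1)^j.
  j = 0: C(8,0)·(1)^0 = 1·1 = 1.
  j = 1: C(8,1)·(1)^1 = 8·1 = 8.
  V_q(n, t) = 1 + 8 = 9.
Step 2: q^n = 2^8 = 256.
Step 3: Hamming bound ⌊q^n / V_q(n,t)⌋ = ⌊256/9⌋ = 28.
Step 4: Compare |C| = 51 to 28: violated.
The claimed |C| lies above the Hamming bound, so no 2-ary code of length 8 with d ≥ 3 can have 51 codewords.


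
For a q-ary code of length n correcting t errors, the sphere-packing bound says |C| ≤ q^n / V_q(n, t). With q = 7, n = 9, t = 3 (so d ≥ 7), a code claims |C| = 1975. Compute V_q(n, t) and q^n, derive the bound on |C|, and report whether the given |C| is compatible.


V_q(n, t) = 19495, q^n = 40353607, Hamming bound = 2069, |C| = 1975 ≤ bound (satisfied).

Step 1: Compute V_q(n, t) = Σ_{j=0}^3 C(n, j) (q−1)^j.
  j = 0: C(9,0)·(6)^0 = 1·1 = 1.
  j = 1: C(9,1)·(6)^1 = 9·6 = 54.
  j = 2: C(9,2)·(6)^2 = 36·36 = 1296.
  j = 3: C(9,3)·(6)^3 = 84·216 = 18144.
  V_q(n, t) = 1 + 54 + 1296 + 18144 = 19495.
Step 2: q^n = 7^9 = 40353607.
Step 3: Hamming bound ⌊q^n / V_q(n,t)⌋ = ⌊40353607/19495⌋ = 2069.
Step 4: Compare |C| = 1975 to 2069: satisfied.
The claimed |C| lies below the Hamming bound.


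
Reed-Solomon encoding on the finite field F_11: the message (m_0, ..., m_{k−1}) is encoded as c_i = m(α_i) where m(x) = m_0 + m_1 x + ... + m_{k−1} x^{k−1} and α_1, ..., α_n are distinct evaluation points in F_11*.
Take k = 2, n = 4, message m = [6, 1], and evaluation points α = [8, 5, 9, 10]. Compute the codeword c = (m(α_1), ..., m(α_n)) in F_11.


c = [3, 0, 4, 5]

Message polynomial: m(x) = 6 + 1·x (mod 11).
For each evaluation point α_i, compute m(α_i) mod 11:
  α_1 = 8: Horner steps 1 → 3, so m(8) = 3.
  α_2 = 5: Horner steps 1 → 0, so m(5) = 0.
  α_3 = 9: Horner steps 1 → 4, so m(9) = 4.
  α_4 = 10: Horner steps 1 → 5, so m(10) = 5.
Codeword c = [3, 0, 4, 5] ∈ F_11^4.


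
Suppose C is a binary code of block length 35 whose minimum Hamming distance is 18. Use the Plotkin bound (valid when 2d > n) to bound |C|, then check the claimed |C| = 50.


Plotkin bound M ≤ 36; given |C| = 50 > bound (violated).

Check applicability: 2d = 36, n = 35.
2d − n = 1 > 0, so Plotkin applies.
Compute d/(2d−n) = 18/1 ≈ 18.0000.
⌊d/(2d−n)⌋ = 18.
Plotkin bound: M ≤ 2·18 = 36.
Given |C| = 50, check: VIOLATED.
This |C| is above the Plotkin bound, so no binary code with n = 35, d = 18 and 50 codewords exists.


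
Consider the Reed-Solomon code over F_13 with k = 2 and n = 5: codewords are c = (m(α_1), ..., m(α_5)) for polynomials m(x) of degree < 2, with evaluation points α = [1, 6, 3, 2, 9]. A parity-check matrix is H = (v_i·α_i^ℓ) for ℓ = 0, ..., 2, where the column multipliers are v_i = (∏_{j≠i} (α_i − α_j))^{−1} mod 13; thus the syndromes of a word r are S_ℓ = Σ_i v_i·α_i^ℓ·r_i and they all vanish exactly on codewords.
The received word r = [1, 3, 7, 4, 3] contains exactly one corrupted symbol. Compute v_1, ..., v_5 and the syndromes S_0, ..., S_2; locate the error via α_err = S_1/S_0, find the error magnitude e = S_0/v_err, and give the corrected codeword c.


S = (8, 7, 11), error at position 5, error magnitude e = 4, c = [1, 3, 7, 4, 12].

Step 1: column multipliers v_i = (∏_{j≠i}(α_i − α_j))^{−1} mod 13.
  i = 1 (α = 1): (1−6)(1−3)(1−2)(1−9) = (−5)·(−2)·(−1)·(−8) = 80 ≡ 2, so v_1 = 2^{−1} = 7 (mod 13).
  i = 2 (α = 6): (6−1)(6−3)(6−2)(6−9) = 5·3·4·(−3) = −180 ≡ 2, so v_2 = 2^{−1} = 7 (mod 13).
  i = 3 (α = 3): (3−1)(3−6)(3−2)(3−9) = 2·(−3)·1·(−6) = 36 ≡ 10, so v_3 = 10^{−1} = 4 (mod 13).
  i = 4 (α = 2): (2−1)(2−6)(2−3)(2−9) = 1·(−4)·(−1)·(−7) = −28 ≡ 11, so v_4 = 11^{−1} = 6 (mod 13).
  i = 5 (α = 9): (9−1)(9−6)(9−3)(9−2) = 8·3·6·7 = 1008 ≡ 7, so v_5 = 7^{−1} = 2 (mod 13).
  v = [7, 7, 4, 6, 2].
Step 2: syndromes of r = [1, 3, 7, 4, 3] (all sums mod 13).
  S_0 = Σ v_i r_i = 7·1 + 7·3 + 4·7 + 6·4 + 2·3 = 86 ≡ 8.
  S_1 = Σ v_i α_i r_i = 7·1·1 + 7·6·3 + 4·3·7 + 6·2·4 + 2·9·3 = 319 ≡ 7.
  α_i^2 mod 13 = [1, 10, 9, 4, 3].
  S_2 = Σ v_i α_i^2 r_i = 7·1·1 + 7·10·3 + 4·9·7 + 6·4·4 + 2·3·3 = 583 ≡ 11.
  S = (8, 7, 11) ≠ 0, so r is not a codeword (an error is present).
Step 3: locate the error. For a single error e at position i, S_ℓ = v_i·e·α_i^ℓ, so α_err = S_1/S_0.
  S_0^{−1} = 8^{−1} = 5 (mod 13), so α_err = 7·5 = 35 ≡ 9 = α_5. Error position i = 5.
  Consistency check: S_2/S_1 = 11·2 = 22 ≡ 9 = α_err ✓ (single-error assumption holds).
Step 4: error magnitude e = S_0/v_5 = S_0·∏_{j≠5}(α_5 − α_j) = 8·7 = 56 ≡ 4 (mod 13).
Step 5: correct position 5: c_5 = r_5 − e = 3 − 4 ≡ 12 (mod 13). Hence c = [1, 3, 7, 4, 12].
  Check: interpolating c through the α_i gives m(x) = 11 + 3·x (degree < 2) with m(α_i) = c_i for every i, so c is indeed a codeword.


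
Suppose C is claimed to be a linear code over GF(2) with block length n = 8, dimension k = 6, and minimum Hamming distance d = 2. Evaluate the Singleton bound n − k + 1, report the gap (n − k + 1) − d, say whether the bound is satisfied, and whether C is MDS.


Singleton RHS = n − k + 1 = 3, slack = 1, bound satisfied, not MDS.

Singleton bound: d ≤ n − k + 1.
Here n = 8, k = 6, so n − k + 1 = 3.
Given d = 2, check d ≤ 3: YES.
Slack = (n − k + 1) − d = 1.
The code is NOT MDS (slack = 1 > 0).
Description: the claimed parameters are [8, 6, 2]_2; such a code would be non-MDS.


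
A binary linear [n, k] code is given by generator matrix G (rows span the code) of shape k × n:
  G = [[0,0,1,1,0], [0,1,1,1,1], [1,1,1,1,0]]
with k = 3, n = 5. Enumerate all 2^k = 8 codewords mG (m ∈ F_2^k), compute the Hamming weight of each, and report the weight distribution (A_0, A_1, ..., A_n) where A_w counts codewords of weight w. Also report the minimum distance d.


Weight distribution: A_0 = 1, A_2 = 4, A_4 = 3. Minimum distance d = 2.

Enumerate all 2^3 = 8 messages m ∈ F_2^3.
For each, compute codeword c = mG in F_2^5, then tally its weight.
  m = 000 → c = 00000, weight = 0.
  m = 100 → c = 00110, weight = 2.
  m = 010 → c = 01111, weight = 4.
  m = 110 → c = 01001, weight = 2.
  m = 001 → c = 11110, weight = 4.
  m = 101 → c = 11000, weight = 2.
  m = 011 → c = 10001, weight = 2.
  m = 111 → c = 10111, weight = 4.
Tally weights:
  weight 0: 1 codewords.
  weight 2: 4 codewords.
  weight 4: 3 codewords.
Minimum distance d = smallest w > 0 with A_w > 0 = 2.
Sanity: Σ A_w = 8 = 2^3 = 8 ✓.


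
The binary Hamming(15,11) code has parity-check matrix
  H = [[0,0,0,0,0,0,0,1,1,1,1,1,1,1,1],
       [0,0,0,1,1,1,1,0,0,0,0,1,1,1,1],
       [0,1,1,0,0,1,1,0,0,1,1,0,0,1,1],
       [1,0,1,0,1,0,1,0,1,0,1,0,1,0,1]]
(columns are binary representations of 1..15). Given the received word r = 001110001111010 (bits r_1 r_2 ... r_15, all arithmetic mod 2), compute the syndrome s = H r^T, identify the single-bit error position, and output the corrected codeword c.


s = (1, 0, 0, 0)^T, error position = 8, corrected codeword c = 001110011111010

Compute s = H r^T mod 2 one row at a time:
  s_1 = 0 + 1 + 1 + 1 + 1 + 0 + 1 + 0 = 5 ≡ 1 (mod 2).
  s_2 = 1 + 1 + 0 + 0 + 1 + 0 + 1 + 0 = 4 ≡ 0 (mod 2).
  s_3 = 0 + 1 + 0 + 0 + 1 + 1 + 1 + 0 = 4 ≡ 0 (mod 2).
  s_4 = 0 + 1 + 1 + 0 + 1 + 1 + 0 + 0 = 4 ≡ 0 (mod 2).
s = (1, 0, 0, 0)^T — this equals column 8 of H (binary 1000), so error is at position 8.
Correct: flip bit 8 of r = 001110001111010 to get c = 001110011111010.
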